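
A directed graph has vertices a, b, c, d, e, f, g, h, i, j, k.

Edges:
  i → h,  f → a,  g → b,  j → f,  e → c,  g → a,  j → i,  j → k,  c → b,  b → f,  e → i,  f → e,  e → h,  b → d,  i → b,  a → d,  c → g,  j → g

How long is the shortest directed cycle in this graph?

4

For each vertex v, BFS finds the shortest path from v back to v.
The shortest such closed walk is f → e → i → b → f, length 4.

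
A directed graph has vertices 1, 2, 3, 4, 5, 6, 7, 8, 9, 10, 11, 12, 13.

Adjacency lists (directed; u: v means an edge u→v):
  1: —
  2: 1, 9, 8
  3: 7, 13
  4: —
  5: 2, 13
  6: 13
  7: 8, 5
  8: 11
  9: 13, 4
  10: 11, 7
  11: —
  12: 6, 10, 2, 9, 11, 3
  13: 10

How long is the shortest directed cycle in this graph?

4

For each vertex v, BFS finds the shortest path from v back to v.
The shortest such closed walk is 7 → 5 → 13 → 10 → 7, length 4.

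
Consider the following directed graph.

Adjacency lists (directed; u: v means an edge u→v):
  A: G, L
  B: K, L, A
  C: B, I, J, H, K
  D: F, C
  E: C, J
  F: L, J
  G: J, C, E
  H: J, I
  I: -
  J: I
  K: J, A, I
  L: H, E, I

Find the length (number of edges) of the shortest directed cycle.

For each vertex v, BFS finds the shortest path from v back to v.
The shortest such closed walk is C → B → L → E → C, length 4.

4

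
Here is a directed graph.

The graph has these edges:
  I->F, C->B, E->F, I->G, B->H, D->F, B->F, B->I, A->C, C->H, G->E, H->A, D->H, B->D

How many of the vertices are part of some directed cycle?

5

A vertex is on a directed cycle iff it belongs to a strongly connected component of size ≥ 2 (or has a self-loop).
The vertices on cycles are {A, B, C, D, H} — 5 in total.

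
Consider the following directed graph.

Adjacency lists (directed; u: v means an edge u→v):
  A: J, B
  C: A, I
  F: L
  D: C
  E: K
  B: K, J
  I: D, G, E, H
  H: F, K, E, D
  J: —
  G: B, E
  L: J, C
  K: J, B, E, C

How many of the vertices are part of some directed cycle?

A vertex is on a directed cycle iff it belongs to a strongly connected component of size ≥ 2 (or has a self-loop).
The vertices on cycles are {A, B, C, D, E, F, G, H, I, K, L} — 11 in total.

11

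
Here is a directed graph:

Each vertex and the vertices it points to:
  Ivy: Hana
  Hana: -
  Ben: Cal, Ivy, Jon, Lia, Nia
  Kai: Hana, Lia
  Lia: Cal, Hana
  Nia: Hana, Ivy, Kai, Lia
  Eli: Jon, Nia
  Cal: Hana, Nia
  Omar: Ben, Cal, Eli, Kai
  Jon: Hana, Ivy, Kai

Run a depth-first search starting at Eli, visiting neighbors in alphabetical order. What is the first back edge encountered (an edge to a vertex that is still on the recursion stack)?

Nia->Kai

DFS from Eli (visiting neighbors in alphabetical order); mark gray on enter, black on exit:
Eli gray
  Jon gray
    Hana gray
    Hana black
    Ivy gray
      Ivy→Hana: Hana black — skip
    Ivy black
    Kai gray
      Kai→Hana: Hana black — skip
      Lia gray
        Cal gray
          Cal→Hana: Hana black — skip
          Nia gray
            Nia→Hana: Hana black — skip
            Nia→Ivy: Ivy black — skip
            Nia→Kai: Kai is gray → back edge
First back edge: Nia → Kai.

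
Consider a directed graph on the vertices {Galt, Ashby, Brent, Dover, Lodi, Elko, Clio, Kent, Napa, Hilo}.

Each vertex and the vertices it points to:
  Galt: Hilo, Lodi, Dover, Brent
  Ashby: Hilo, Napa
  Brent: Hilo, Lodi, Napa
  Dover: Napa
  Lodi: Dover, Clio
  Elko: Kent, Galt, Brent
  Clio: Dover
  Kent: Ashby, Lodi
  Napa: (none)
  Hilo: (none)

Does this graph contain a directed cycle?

DFS with white/gray/black marking, starting from Clio:
Clio gray
  Dover gray
    Napa gray
    Napa black
  Dover black
Clio black
Galt gray
  Hilo gray
  Hilo black
  Lodi gray
    Lodi→Dover: Dover black — skip
    Lodi→Clio: Clio black — skip
  Lodi black
  Galt→Dover: Dover black — skip
  Brent gray
    Brent→Hilo: Hilo black — skip
    Brent→Lodi: Lodi black — skip
    Brent→Napa: Napa black — skip
  Brent black
Galt black
Ashby gray
  Ashby→Hilo: Hilo black — skip
  Ashby→Napa: Napa black — skip
Ashby black
Elko gray
  Kent gray
    Kent→Ashby: Ashby black — skip
    Kent→Lodi: Lodi black — skip
  Kent black
  Elko→Galt: Galt black — skip
  Elko→Brent: Brent black — skip
Elko black
Every edge goes to a white or black vertex — no back edge, so the graph is acyclic.

No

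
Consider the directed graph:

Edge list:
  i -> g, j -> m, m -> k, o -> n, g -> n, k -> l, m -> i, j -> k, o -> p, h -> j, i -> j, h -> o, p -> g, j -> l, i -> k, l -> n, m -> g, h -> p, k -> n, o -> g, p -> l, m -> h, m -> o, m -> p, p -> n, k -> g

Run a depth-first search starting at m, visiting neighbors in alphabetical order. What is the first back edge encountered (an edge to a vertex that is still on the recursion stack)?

j->m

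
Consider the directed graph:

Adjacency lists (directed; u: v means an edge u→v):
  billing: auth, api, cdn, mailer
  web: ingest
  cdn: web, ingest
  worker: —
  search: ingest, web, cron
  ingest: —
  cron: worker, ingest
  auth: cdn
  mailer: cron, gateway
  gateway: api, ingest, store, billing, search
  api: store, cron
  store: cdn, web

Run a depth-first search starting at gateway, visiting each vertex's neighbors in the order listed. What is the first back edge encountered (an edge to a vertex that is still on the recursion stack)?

mailer→gateway

DFS from gateway (visiting each vertex's neighbors in the order listed); mark gray on enter, black on exit:
gateway gray
  api gray
    store gray
      cdn gray
        web gray
          ingest gray
          ingest black
        web black
        cdn→ingest: ingest black — skip
      cdn black
      store→web: web black — skip
    store black
    cron gray
      worker gray
      worker black
      cron→ingest: ingest black — skip
    cron black
  api black
  gateway→ingest: ingest black — skip
  gateway→store: store black — skip
  billing gray
    auth gray
      auth→cdn: cdn black — skip
    auth black
    billing→api: api black — skip
    billing→cdn: cdn black — skip
    mailer gray
      mailer→cron: cron black — skip
      mailer→gateway: gateway is gray → back edge
First back edge: mailer → gateway.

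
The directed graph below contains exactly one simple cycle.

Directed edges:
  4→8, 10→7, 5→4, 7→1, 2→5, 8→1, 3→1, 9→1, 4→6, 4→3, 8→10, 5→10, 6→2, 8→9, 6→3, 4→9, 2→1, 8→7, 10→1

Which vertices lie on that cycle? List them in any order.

2, 4, 5, 6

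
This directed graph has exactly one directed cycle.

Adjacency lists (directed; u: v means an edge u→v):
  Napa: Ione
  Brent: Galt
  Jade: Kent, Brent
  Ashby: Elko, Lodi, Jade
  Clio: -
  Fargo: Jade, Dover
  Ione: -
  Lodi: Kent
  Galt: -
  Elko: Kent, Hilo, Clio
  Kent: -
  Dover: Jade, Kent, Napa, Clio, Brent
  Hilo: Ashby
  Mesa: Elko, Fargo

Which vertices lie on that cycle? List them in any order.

Elko, Hilo, Ashby

DFS with gray/black marking from Elko:
Elko gray
  Kent gray
  Kent black
  Hilo gray
    Ashby gray
      Ashby→Elko: Elko is gray → back edge
Back edge closes the cycle Elko → Hilo → Ashby → Elko; its vertices are {Elko, Hilo, Ashby}.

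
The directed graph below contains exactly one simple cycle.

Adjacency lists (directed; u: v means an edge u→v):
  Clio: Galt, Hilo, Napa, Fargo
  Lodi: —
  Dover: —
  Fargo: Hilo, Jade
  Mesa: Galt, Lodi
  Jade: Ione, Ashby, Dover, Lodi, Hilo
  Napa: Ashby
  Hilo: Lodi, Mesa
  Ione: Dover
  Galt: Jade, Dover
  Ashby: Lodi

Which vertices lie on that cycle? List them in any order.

Galt, Hilo, Jade, Mesa

DFS with gray/black marking from Galt:
Galt gray
  Jade gray
    Ione gray
      Dover gray
      Dover black
    Ione black
    Ashby gray
      Lodi gray
      Lodi black
    Ashby black
    Jade→Dover: Dover black — skip
    Jade→Lodi: Lodi black — skip
    Hilo gray
      Hilo→Lodi: Lodi black — skip
      Mesa gray
        Mesa→Galt: Galt is gray → back edge
Back edge closes the cycle Galt → Jade → Hilo → Mesa → Galt; its vertices are {Galt, Hilo, Jade, Mesa}.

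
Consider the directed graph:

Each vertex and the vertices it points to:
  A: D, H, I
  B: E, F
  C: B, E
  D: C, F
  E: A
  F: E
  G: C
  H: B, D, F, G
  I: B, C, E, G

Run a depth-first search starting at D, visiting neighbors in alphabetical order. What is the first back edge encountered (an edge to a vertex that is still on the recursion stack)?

DFS from D (visiting neighbors in alphabetical order); mark gray on enter, black on exit:
D gray
  C gray
    B gray
      E gray
        A gray
          A→D: D is gray → back edge
First back edge: A → D.

A->D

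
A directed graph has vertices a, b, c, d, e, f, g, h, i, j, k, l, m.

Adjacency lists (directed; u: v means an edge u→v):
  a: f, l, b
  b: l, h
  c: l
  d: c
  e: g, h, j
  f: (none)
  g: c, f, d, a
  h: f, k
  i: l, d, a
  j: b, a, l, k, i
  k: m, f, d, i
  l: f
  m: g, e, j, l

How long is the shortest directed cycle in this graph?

3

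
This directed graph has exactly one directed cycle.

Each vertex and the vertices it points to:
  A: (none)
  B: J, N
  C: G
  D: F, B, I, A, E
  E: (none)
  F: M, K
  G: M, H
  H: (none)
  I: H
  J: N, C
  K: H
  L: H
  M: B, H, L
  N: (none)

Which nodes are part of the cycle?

B, C, G, J, M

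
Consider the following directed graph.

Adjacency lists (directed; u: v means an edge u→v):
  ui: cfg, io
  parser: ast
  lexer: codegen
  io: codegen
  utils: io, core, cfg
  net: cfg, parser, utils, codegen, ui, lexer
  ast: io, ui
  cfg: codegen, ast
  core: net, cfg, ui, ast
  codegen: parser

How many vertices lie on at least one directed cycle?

9

A vertex is on a directed cycle iff it belongs to a strongly connected component of size ≥ 2 (or has a self-loop).
The vertices on cycles are {io, ui, ast, cfg, net, core, utils, parser, codegen} — 9 in total.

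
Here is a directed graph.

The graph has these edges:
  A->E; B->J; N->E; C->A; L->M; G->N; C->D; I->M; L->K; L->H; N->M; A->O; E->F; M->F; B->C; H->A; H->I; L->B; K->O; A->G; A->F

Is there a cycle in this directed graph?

No

DFS with white/gray/black marking, starting from F:
F gray
F black
C gray
  A gray
    O gray
    O black
    A→F: F black — skip
    E gray
      E→F: F black — skip
    E black
    G gray
      N gray
        N→E: E black — skip
        M gray
          M→F: F black — skip
        M black
      N black
    G black
  A black
  D gray
  D black
C black
J gray
J black
B gray
  B→J: J black — skip
  B→C: C black — skip
B black
L gray
  H gray
    H→A: A black — skip
    I gray
      I→M: M black — skip
    I black
  H black
  K gray
    K→O: O black — skip
  K black
  L→B: B black — skip
  L→M: M black — skip
L black
Every edge goes to a white or black vertex — no back edge, so the graph is acyclic.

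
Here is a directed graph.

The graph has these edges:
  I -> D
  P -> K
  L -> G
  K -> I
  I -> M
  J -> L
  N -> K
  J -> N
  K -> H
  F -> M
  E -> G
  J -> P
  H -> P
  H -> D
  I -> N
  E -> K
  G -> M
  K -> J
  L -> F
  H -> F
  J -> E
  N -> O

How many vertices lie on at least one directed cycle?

A vertex is on a directed cycle iff it belongs to a strongly connected component of size ≥ 2 (or has a self-loop).
The vertices on cycles are {E, H, I, J, K, N, P} — 7 in total.

7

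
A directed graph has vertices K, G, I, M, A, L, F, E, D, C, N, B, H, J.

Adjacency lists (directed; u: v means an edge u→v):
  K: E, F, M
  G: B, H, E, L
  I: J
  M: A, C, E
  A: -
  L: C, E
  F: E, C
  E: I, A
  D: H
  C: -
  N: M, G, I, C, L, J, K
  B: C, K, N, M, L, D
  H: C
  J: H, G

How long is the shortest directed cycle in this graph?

3

For each vertex v, BFS finds the shortest path from v back to v.
The shortest such closed walk is B → N → G → B, length 3.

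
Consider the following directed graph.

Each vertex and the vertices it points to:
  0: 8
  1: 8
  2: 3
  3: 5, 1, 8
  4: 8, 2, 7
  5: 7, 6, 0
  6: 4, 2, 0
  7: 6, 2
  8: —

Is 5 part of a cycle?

Yes

5 is on a cycle iff 5 can reach itself via ≥1 edge.
5 → 7 → 2 → 3 → 5 — yes.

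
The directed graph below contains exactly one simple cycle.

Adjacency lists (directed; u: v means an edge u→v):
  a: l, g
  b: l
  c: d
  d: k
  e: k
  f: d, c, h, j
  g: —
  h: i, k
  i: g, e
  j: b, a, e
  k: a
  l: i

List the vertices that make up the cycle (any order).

a, e, i, k, l

DFS with gray/black marking from a:
a gray
  l gray
    i gray
      g gray
      g black
      e gray
        k gray
          k→a: a is gray → back edge
Back edge closes the cycle a → l → i → e → k → a; its vertices are {a, e, i, k, l}.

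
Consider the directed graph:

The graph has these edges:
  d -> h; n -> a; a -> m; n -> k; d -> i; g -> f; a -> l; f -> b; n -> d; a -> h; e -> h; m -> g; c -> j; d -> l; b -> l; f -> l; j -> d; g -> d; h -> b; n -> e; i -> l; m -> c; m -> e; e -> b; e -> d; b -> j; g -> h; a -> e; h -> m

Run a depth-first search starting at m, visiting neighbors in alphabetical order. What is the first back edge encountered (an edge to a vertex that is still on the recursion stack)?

b->j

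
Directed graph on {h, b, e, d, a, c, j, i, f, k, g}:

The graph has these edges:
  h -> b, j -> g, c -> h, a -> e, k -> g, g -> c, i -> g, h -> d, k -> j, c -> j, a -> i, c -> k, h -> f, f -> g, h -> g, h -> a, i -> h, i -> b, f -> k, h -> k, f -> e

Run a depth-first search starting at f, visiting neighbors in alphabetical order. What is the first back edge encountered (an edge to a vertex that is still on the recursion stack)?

i->g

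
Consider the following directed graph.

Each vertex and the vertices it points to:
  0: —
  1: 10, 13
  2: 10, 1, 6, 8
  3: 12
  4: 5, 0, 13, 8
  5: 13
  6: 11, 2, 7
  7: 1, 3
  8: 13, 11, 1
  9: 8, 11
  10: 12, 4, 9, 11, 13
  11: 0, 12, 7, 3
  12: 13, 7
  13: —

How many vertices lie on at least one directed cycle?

11

A vertex is on a directed cycle iff it belongs to a strongly connected component of size ≥ 2 (or has a self-loop).
The vertices on cycles are {1, 2, 3, 4, 6, 7, 8, 9, 10, 11, 12} — 11 in total.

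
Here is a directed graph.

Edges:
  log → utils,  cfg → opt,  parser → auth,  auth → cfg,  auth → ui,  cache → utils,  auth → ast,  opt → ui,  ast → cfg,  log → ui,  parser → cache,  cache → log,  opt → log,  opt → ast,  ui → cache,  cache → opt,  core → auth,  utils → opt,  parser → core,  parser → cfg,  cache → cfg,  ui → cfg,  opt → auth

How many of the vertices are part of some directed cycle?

A vertex is on a directed cycle iff it belongs to a strongly connected component of size ≥ 2 (or has a self-loop).
The vertices on cycles are {ui, ast, cfg, log, opt, auth, cache, utils} — 8 in total.

8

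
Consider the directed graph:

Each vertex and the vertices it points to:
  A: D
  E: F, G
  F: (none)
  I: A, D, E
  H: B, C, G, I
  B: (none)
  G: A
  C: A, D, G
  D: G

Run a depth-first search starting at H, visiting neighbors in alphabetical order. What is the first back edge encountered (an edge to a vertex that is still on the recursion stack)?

G→A

DFS from H (visiting neighbors in alphabetical order); mark gray on enter, black on exit:
H gray
  B gray
  B black
  C gray
    A gray
      D gray
        G gray
          G→A: A is gray → back edge
First back edge: G → A.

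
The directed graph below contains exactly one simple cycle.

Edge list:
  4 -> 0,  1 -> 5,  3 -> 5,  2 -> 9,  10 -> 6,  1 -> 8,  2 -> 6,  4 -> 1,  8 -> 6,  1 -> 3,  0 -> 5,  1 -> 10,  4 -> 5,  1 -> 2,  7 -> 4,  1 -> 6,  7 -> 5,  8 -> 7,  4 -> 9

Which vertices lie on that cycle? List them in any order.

1, 4, 7, 8

DFS with gray/black marking from 4:
4 gray
  0 gray
    5 gray
    5 black
  0 black
  9 gray
  9 black
  4→5: 5 black — skip
  1 gray
    1→5: 5 black — skip
    6 gray
    6 black
    8 gray
      8→6: 6 black — skip
      7 gray
        7→5: 5 black — skip
        7→4: 4 is gray → back edge
Back edge closes the cycle 4 → 1 → 8 → 7 → 4; its vertices are {1, 4, 7, 8}.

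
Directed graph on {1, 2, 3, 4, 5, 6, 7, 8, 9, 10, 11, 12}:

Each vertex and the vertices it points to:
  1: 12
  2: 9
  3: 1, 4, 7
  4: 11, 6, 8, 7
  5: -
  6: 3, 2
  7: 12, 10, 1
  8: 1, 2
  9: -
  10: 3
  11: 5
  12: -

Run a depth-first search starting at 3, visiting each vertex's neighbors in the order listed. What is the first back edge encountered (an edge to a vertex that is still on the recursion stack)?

6->3

DFS from 3 (visiting each vertex's neighbors in the order listed); mark gray on enter, black on exit:
3 gray
  1 gray
    12 gray
    12 black
  1 black
  4 gray
    11 gray
      5 gray
      5 black
    11 black
    6 gray
      6→3: 3 is gray → back edge
First back edge: 6 → 3.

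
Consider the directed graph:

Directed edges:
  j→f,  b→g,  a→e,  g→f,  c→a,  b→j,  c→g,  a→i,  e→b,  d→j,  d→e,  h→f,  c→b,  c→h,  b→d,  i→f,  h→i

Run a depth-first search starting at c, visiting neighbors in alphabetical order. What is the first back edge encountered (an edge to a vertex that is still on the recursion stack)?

d→e

DFS from c (visiting neighbors in alphabetical order); mark gray on enter, black on exit:
c gray
  a gray
    e gray
      b gray
        d gray
          d→e: e is gray → back edge
First back edge: d → e.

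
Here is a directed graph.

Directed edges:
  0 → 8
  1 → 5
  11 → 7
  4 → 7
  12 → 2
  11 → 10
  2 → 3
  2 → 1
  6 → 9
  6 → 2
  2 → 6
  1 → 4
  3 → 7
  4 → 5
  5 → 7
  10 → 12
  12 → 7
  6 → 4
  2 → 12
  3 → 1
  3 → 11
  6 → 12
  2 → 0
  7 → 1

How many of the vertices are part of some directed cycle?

10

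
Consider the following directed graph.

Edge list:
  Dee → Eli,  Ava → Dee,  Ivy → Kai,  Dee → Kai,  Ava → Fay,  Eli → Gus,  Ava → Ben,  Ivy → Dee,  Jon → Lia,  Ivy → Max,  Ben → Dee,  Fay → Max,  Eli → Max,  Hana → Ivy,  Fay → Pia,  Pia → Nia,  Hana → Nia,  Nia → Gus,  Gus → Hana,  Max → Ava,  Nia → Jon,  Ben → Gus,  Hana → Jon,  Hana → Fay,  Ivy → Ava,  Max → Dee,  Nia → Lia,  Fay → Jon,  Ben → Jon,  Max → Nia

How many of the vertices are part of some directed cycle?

A vertex is on a directed cycle iff it belongs to a strongly connected component of size ≥ 2 (or has a self-loop).
The vertices on cycles are {Ava, Ben, Dee, Eli, Fay, Gus, Ivy, Max, Nia, Pia, Hana} — 11 in total.

11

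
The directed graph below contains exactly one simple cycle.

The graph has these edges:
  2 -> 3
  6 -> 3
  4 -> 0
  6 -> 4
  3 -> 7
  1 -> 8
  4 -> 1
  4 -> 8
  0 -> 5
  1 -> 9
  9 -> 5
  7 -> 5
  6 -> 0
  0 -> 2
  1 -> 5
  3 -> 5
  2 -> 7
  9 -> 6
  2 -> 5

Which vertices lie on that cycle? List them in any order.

DFS with gray/black marking from 1:
1 gray
  8 gray
  8 black
  5 gray
  5 black
  9 gray
    6 gray
      0 gray
        2 gray
          3 gray
            3→5: 5 black — skip
            7 gray
              7→5: 5 black — skip
            7 black
          3 black
          2→7: 7 black — skip
          2→5: 5 black — skip
        2 black
        0→5: 5 black — skip
      0 black
      6→3: 3 black — skip
      4 gray
        4→1: 1 is gray → back edge
Back edge closes the cycle 1 → 9 → 6 → 4 → 1; its vertices are {1, 4, 6, 9}.

1, 4, 6, 9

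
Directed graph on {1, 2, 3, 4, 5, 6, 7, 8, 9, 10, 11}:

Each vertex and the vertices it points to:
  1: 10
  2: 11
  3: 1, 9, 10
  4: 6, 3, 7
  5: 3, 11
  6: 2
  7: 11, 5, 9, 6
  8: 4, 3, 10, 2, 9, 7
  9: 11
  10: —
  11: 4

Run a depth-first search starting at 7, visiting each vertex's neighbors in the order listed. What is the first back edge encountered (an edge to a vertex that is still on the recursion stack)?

2→11

DFS from 7 (visiting each vertex's neighbors in the order listed); mark gray on enter, black on exit:
7 gray
  11 gray
    4 gray
      6 gray
        2 gray
          2→11: 11 is gray → back edge
First back edge: 2 → 11.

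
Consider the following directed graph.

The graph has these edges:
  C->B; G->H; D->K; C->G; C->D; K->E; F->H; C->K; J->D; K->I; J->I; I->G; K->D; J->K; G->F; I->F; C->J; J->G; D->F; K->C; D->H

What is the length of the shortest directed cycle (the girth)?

For each vertex v, BFS finds the shortest path from v back to v.
The shortest such closed walk is K → C → K, length 2.

2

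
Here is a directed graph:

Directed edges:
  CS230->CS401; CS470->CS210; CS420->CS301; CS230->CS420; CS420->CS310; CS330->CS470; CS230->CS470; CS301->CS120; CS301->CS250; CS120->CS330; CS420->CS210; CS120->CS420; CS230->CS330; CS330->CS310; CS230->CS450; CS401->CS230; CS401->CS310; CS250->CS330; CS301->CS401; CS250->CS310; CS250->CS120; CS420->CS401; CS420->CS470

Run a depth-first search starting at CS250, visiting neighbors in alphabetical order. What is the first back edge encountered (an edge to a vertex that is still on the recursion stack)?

DFS from CS250 (visiting neighbors in alphabetical order); mark gray on enter, black on exit:
CS250 gray
  CS120 gray
    CS330 gray
      CS310 gray
      CS310 black
      CS470 gray
        CS210 gray
        CS210 black
      CS470 black
    CS330 black
    CS420 gray
      CS420→CS210: CS210 black — skip
      CS301 gray
        CS301→CS120: CS120 is gray → back edge
First back edge: CS301 → CS120.

CS301->CS120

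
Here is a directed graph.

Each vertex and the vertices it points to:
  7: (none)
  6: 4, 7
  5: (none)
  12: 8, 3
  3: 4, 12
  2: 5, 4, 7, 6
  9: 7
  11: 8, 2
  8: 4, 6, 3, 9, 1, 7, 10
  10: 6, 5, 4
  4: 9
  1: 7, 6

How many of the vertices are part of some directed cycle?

3

A vertex is on a directed cycle iff it belongs to a strongly connected component of size ≥ 2 (or has a self-loop).
The vertices on cycles are {3, 8, 12} — 3 in total.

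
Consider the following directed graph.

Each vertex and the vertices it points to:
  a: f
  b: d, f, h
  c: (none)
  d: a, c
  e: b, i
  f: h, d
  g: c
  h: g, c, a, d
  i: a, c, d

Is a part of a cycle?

Yes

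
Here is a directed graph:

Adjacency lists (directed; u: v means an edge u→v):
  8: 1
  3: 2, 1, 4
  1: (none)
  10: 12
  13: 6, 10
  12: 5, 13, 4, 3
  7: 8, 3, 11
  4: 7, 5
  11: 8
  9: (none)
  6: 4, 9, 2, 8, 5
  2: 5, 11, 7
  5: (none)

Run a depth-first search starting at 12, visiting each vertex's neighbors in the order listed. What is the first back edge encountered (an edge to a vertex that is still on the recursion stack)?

2->7

DFS from 12 (visiting each vertex's neighbors in the order listed); mark gray on enter, black on exit:
12 gray
  5 gray
  5 black
  13 gray
    6 gray
      4 gray
        7 gray
          8 gray
            1 gray
            1 black
          8 black
          3 gray
            2 gray
              2→5: 5 black — skip
              11 gray
                11→8: 8 black — skip
              11 black
              2→7: 7 is gray → back edge
First back edge: 2 → 7.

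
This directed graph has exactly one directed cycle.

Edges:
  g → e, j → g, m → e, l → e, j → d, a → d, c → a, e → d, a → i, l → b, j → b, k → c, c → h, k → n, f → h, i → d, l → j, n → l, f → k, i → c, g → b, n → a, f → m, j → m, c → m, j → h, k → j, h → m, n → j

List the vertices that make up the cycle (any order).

DFS with gray/black marking from c:
c gray
  h gray
    m gray
      e gray
        d gray
        d black
      e black
    m black
  h black
  c→m: m black — skip
  a gray
    a→d: d black — skip
    i gray
      i→c: c is gray → back edge
Back edge closes the cycle c → a → i → c; its vertices are {a, c, i}.

a, c, i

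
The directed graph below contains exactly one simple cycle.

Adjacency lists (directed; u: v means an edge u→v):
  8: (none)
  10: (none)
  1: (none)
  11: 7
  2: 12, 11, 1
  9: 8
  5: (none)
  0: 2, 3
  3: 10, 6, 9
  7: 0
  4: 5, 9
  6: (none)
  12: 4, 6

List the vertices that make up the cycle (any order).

DFS with gray/black marking from 0:
0 gray
  2 gray
    12 gray
      4 gray
        5 gray
        5 black
        9 gray
          8 gray
          8 black
        9 black
      4 black
      6 gray
      6 black
    12 black
    11 gray
      7 gray
        7→0: 0 is gray → back edge
Back edge closes the cycle 0 → 2 → 11 → 7 → 0; its vertices are {0, 2, 7, 11}.

0, 2, 7, 11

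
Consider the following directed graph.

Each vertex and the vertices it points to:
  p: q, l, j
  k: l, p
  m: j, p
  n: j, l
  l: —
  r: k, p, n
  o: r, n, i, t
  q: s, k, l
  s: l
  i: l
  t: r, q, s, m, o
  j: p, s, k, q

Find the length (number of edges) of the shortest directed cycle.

2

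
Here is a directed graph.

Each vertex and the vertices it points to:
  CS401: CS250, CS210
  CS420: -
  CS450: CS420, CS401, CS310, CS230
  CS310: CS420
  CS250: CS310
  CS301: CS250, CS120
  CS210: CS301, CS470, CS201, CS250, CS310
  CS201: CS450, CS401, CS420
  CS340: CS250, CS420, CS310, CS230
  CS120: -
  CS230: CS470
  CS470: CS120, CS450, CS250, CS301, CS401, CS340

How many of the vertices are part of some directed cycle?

7

A vertex is on a directed cycle iff it belongs to a strongly connected component of size ≥ 2 (or has a self-loop).
The vertices on cycles are {CS201, CS210, CS230, CS340, CS401, CS450, CS470} — 7 in total.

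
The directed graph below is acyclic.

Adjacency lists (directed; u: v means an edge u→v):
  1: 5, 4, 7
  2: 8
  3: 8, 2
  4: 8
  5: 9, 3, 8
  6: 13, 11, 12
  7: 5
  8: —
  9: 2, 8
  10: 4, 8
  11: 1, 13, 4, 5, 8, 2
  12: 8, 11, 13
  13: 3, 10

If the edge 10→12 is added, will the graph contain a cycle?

Yes

Adding 10→12 creates a cycle iff 12 can already reach 10.
Path from 12: 12 → 13 → 10.
So 12 → … → 10 → 12 is a cycle.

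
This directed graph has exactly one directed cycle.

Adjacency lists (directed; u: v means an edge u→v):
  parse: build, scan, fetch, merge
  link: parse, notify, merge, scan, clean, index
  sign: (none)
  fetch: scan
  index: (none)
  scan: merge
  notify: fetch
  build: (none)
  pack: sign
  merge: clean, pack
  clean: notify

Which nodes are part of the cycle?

scan, clean, fetch, merge, notify

DFS with gray/black marking from merge:
merge gray
  clean gray
    notify gray
      fetch gray
        scan gray
          scan→merge: merge is gray → back edge
Back edge closes the cycle merge → clean → notify → fetch → scan → merge; its vertices are {scan, clean, fetch, merge, notify}.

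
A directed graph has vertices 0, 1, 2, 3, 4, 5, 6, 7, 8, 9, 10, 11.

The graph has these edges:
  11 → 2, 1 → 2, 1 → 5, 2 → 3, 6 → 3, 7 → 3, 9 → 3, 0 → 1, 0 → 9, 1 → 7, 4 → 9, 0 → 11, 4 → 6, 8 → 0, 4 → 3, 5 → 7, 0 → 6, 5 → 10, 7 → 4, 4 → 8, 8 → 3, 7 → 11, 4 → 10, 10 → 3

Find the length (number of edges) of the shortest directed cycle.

For each vertex v, BFS finds the shortest path from v back to v.
The shortest such closed walk is 8 → 0 → 1 → 7 → 4 → 8, length 5.

5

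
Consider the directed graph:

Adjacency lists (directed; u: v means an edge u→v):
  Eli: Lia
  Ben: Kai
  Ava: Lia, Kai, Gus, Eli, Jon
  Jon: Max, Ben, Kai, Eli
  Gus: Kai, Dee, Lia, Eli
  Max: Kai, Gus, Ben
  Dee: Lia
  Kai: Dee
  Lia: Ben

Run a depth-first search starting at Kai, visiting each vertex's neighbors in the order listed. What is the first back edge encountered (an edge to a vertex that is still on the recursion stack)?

DFS from Kai (visiting each vertex's neighbors in the order listed); mark gray on enter, black on exit:
Kai gray
  Dee gray
    Lia gray
      Ben gray
        Ben→Kai: Kai is gray → back edge
First back edge: Ben → Kai.

Ben->Kai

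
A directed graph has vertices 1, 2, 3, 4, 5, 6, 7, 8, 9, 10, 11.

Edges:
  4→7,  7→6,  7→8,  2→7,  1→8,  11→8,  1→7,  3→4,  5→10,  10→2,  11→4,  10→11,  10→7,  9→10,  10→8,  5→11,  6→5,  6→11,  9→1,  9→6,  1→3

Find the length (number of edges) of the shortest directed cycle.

For each vertex v, BFS finds the shortest path from v back to v.
The shortest such closed walk is 6 → 11 → 4 → 7 → 6, length 4.

4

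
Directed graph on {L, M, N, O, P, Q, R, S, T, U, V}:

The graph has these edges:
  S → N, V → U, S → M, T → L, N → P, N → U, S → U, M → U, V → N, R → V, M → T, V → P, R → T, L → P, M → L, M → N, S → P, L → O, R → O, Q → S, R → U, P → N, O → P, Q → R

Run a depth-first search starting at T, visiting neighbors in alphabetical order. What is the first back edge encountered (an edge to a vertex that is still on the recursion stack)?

N->P

DFS from T (visiting neighbors in alphabetical order); mark gray on enter, black on exit:
T gray
  L gray
    O gray
      P gray
        N gray
          N→P: P is gray → back edge
First back edge: N → P.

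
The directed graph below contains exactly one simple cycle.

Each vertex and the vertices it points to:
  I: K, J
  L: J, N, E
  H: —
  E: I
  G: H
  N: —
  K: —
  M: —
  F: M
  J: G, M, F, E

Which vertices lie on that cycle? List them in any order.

E, I, J

DFS with gray/black marking from J:
J gray
  G gray
    H gray
    H black
  G black
  M gray
  M black
  F gray
    F→M: M black — skip
  F black
  E gray
    I gray
      K gray
      K black
      I→J: J is gray → back edge
Back edge closes the cycle J → E → I → J; its vertices are {E, I, J}.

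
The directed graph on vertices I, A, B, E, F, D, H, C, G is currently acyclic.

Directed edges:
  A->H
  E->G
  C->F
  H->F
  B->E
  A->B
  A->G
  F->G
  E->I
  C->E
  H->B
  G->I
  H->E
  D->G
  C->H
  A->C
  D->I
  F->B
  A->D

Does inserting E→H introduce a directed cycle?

Yes

Adding E→H creates a cycle iff H can already reach E.
Path from H: H → E.
So H → … → E → H is a cycle.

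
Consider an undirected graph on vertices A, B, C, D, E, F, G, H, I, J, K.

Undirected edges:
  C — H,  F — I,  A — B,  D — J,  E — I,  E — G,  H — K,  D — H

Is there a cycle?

No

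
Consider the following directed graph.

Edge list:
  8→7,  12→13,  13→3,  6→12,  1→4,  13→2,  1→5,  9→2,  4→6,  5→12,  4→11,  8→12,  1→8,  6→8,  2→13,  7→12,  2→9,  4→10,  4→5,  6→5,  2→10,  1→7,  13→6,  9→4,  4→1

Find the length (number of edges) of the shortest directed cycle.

For each vertex v, BFS finds the shortest path from v back to v.
The shortest such closed walk is 13 → 2 → 13, length 2.

2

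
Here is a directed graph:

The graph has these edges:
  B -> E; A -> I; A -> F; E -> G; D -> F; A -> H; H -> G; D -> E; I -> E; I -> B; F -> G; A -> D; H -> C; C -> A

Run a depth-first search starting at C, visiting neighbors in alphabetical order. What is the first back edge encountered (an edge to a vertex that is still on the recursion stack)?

DFS from C (visiting neighbors in alphabetical order); mark gray on enter, black on exit:
C gray
  A gray
    D gray
      E gray
        G gray
        G black
      E black
      F gray
        F→G: G black — skip
      F black
    D black
    A→F: F black — skip
    H gray
      H→C: C is gray → back edge
First back edge: H → C.

H→C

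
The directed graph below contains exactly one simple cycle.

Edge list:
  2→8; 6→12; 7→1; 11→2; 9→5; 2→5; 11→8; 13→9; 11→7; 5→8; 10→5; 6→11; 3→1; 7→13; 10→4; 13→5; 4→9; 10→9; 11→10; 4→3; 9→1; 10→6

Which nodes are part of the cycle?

DFS with gray/black marking from 10:
10 gray
  9 gray
    1 gray
    1 black
    5 gray
      8 gray
      8 black
    5 black
  9 black
  4 gray
    4→9: 9 black — skip
    3 gray
      3→1: 1 black — skip
    3 black
  4 black
  10→5: 5 black — skip
  6 gray
    11 gray
      11→8: 8 black — skip
      11→10: 10 is gray → back edge
Back edge closes the cycle 10 → 6 → 11 → 10; its vertices are {6, 10, 11}.

6, 10, 11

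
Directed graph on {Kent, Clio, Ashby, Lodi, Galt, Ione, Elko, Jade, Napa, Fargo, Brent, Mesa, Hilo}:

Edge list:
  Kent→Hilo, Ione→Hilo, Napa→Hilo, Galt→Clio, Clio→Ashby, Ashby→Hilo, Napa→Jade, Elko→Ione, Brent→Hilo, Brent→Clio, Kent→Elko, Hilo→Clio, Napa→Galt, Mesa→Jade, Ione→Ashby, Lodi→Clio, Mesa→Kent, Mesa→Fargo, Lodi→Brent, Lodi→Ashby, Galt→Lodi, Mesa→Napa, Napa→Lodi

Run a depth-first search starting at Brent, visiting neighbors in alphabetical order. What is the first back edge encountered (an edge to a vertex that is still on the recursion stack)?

Hilo->Clio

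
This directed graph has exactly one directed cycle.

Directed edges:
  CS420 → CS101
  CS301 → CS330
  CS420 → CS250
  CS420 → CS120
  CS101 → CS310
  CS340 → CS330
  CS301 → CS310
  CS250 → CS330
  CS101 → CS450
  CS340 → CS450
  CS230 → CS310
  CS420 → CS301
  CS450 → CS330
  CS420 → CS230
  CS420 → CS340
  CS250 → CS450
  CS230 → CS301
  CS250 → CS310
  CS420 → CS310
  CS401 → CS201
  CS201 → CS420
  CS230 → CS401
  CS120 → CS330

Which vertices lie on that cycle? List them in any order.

CS201, CS230, CS401, CS420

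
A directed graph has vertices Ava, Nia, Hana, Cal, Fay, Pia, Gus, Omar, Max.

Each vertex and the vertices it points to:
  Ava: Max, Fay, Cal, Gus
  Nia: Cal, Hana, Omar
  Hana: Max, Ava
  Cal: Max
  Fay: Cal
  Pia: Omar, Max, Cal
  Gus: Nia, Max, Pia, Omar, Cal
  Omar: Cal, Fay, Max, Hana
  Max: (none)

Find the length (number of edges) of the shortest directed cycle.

4

For each vertex v, BFS finds the shortest path from v back to v.
The shortest such closed walk is Gus → Nia → Hana → Ava → Gus, length 4.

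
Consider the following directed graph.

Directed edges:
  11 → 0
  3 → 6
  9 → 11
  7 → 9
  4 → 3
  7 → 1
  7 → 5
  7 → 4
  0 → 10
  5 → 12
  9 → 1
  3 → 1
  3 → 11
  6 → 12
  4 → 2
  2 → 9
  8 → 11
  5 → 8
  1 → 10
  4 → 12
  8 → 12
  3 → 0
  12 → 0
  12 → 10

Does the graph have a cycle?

No

DFS with white/gray/black marking, starting from 6:
6 gray
  12 gray
    10 gray
    10 black
    0 gray
      0→10: 10 black — skip
    0 black
  12 black
6 black
2 gray
  9 gray
    1 gray
      1→10: 10 black — skip
    1 black
    11 gray
      11→0: 0 black — skip
    11 black
  9 black
2 black
5 gray
  5→12: 12 black — skip
  8 gray
    8→11: 11 black — skip
    8→12: 12 black — skip
  8 black
5 black
4 gray
  4→2: 2 black — skip
  3 gray
    3→0: 0 black — skip
    3→1: 1 black — skip
    3→6: 6 black — skip
    3→11: 11 black — skip
  3 black
  4→12: 12 black — skip
4 black
7 gray
  7→4: 4 black — skip
  7→1: 1 black — skip
  7→5: 5 black — skip
  7→9: 9 black — skip
7 black
Every edge goes to a white or black vertex — no back edge, so the graph is acyclic.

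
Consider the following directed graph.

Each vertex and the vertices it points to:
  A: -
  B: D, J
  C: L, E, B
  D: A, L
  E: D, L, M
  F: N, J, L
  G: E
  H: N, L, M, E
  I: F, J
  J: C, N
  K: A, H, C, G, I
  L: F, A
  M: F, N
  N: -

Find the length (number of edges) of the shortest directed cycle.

2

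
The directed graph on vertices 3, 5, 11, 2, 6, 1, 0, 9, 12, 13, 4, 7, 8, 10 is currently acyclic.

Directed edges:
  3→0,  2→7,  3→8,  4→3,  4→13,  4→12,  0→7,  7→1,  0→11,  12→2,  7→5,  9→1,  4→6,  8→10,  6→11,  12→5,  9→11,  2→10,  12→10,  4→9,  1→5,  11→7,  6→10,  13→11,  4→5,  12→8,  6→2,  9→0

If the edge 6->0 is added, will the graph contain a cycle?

Adding 6→0 creates a cycle iff 0 can already reach 6.
Explore from 0: no path reaches 6. The graph stays acyclic.

No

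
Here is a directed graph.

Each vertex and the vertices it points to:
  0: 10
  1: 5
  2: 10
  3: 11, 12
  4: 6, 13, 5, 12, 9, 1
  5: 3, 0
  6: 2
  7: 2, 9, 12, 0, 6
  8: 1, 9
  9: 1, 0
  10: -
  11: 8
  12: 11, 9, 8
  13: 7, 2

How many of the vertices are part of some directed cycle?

A vertex is on a directed cycle iff it belongs to a strongly connected component of size ≥ 2 (or has a self-loop).
The vertices on cycles are {1, 3, 5, 8, 9, 11, 12} — 7 in total.

7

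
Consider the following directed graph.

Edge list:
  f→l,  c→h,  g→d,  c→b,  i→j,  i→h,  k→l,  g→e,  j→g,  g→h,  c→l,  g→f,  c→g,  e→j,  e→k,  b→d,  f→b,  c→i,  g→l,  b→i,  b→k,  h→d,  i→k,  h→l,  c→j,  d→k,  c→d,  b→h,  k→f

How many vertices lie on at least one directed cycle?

A vertex is on a directed cycle iff it belongs to a strongly connected component of size ≥ 2 (or has a self-loop).
The vertices on cycles are {b, d, e, f, g, h, i, j, k} — 9 in total.

9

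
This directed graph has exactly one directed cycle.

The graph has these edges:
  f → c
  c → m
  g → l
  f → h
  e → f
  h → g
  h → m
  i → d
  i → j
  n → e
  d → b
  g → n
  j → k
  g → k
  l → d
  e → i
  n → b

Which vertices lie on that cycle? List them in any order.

e, f, g, h, n

DFS with gray/black marking from e:
e gray
  f gray
    h gray
      g gray
        n gray
          n→e: e is gray → back edge
Back edge closes the cycle e → f → h → g → n → e; its vertices are {e, f, g, h, n}.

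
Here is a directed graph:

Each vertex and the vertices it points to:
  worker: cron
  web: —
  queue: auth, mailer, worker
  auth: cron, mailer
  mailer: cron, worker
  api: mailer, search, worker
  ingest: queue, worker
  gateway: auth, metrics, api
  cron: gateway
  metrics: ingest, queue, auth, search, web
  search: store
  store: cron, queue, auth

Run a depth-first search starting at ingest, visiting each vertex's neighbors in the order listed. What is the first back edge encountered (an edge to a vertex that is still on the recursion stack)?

gateway->auth

DFS from ingest (visiting each vertex's neighbors in the order listed); mark gray on enter, black on exit:
ingest gray
  queue gray
    auth gray
      cron gray
        gateway gray
          gateway→auth: auth is gray → back edge
First back edge: gateway → auth.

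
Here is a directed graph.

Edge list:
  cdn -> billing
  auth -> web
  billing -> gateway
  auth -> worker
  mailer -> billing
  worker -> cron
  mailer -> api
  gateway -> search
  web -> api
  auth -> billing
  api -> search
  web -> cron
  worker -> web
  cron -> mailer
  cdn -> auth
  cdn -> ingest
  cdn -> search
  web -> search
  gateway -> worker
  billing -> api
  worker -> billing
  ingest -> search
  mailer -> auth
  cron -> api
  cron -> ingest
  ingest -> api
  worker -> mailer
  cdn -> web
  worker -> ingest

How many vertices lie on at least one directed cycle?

7

A vertex is on a directed cycle iff it belongs to a strongly connected component of size ≥ 2 (or has a self-loop).
The vertices on cycles are {web, auth, cron, mailer, worker, billing, gateway} — 7 in total.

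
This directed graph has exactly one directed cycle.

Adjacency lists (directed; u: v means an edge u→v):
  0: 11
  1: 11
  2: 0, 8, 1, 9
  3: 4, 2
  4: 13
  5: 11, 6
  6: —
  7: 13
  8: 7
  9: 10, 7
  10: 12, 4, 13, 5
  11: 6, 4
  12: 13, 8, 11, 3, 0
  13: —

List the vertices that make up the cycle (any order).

2, 3, 9, 10, 12

DFS with gray/black marking from 2:
2 gray
  0 gray
    11 gray
      6 gray
      6 black
      4 gray
        13 gray
        13 black
      4 black
    11 black
  0 black
  8 gray
    7 gray
      7→13: 13 black — skip
    7 black
  8 black
  1 gray
    1→11: 11 black — skip
  1 black
  9 gray
    10 gray
      12 gray
        12→13: 13 black — skip
        12→8: 8 black — skip
        12→11: 11 black — skip
        3 gray
          3→4: 4 black — skip
          3→2: 2 is gray → back edge
Back edge closes the cycle 2 → 9 → 10 → 12 → 3 → 2; its vertices are {2, 3, 9, 10, 12}.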